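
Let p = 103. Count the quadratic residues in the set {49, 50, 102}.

(49/103) = +1 → QR.
(50/103) = +1 → QR.
(102/103) = -1 → non-residue.
Total quadratic residues among the 3: 2.

2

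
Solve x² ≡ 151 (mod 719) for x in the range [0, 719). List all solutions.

Since 719 ≡ 3 (mod 4), a square root of 151 is 151^((719+1)/4) = 151^180 mod 719.
Repeated squaring: 151^2≡512, 151^4≡428, 151^8≡558, 151^16≡37, 151^32≡650, 151^64≡447, 151^128≡646 (mod 719).
151^180 = 151^(128+32+16+4) ≡ 72 (mod 719).
Check: 72² = 5184 ≡ 151 (mod 719). The two roots are 72 and 647.

72, 647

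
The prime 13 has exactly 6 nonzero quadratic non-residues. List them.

2,5,6,7,8,11

Square k = 1,…,6 (k and 13−k give the same square):
1²=1, 2²=4, 3²=9, 4²≡3, 5²≡12, 6²≡10 (mod 13).
The residues are {1, 3, 4, 9, 10, 12}; the non-residues are the remaining 6 nonzero classes.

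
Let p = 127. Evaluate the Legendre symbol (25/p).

1

Reciprocity: 25 ≡ 1 and 127 ≡ 3 (mod 4), so (25/127) = +(127/25).
Reduce top mod 25: now compute (2/25).
Pull out 2: since 25 ≡ 1 (mod 8), (2/25) = +1.
Reached (1/25) = 1. Collecting the sign flips along the way, the symbol is +1.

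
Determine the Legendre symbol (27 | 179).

1

Reciprocity: 27 ≡ 3 and 179 ≡ 3 (mod 4), so (27/179) = −(179/27).
Reduce top mod 27: now compute (17/27).
Reciprocity: 17 ≡ 1 and 27 ≡ 3 (mod 4), so (17/27) = +(27/17).
Reduce top mod 17: now compute (10/17).
Pull out 2: since 17 ≡ 1 (mod 8), (2/17) = +1.
Reciprocity: 5 ≡ 1 and 17 ≡ 1 (mod 4), so (5/17) = +(17/5).
Reduce top mod 5: now compute (2/5).
Pull out 2: since 5 ≡ 5 (mod 8), (2/5) = -1.
Reached (1/5) = 1. Collecting the sign flips along the way, the symbol is +1.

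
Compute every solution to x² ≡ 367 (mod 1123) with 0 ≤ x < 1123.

247, 876

Since 1123 ≡ 3 (mod 4), a square root of 367 is 367^((1123+1)/4) = 367^281 mod 1123.
Repeated squaring: 367^2≡1052, 367^4≡549, 367^8≡437, 367^16≡59, 367^32≡112, 367^64≡191, 367^128≡545, 367^256≡553 (mod 1123).
367^281 = 367^(256+16+8+1) ≡ 876 (mod 1123).
Check: 876² = 767376 ≡ 367 (mod 1123). The two roots are 247 and 876.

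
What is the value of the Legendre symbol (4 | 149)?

1

Pull out 2^2: since 149 ≡ 5 (mod 8), (2/149) = -1, so (2/149)^2 = +1.
Reached (1/149) = 1. Collecting the sign flips along the way, the symbol is +1.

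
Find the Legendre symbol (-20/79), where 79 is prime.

-1

Euler's criterion: (-20/79) ≡ 59^39 (mod 79).
59^2 ≡ 5 (mod 79)
59^4 ≡ 25 (mod 79)
59^8 ≡ 72 (mod 79)
59^16 ≡ 49 (mod 79)
59^32 ≡ 31 (mod 79)
59^39 = 59^(32+4+2+1) ≡ 78 (mod 79).
Result is 78 ≡ −1, so (-20/79) = −1.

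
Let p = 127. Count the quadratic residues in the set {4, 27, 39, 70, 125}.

2

(4/127) = +1 → QR.
(27/127) = -1 → non-residue.
(39/127) = -1 → non-residue.
(70/127) = +1 → QR.
(125/127) = -1 → non-residue.
Total quadratic residues among the 5: 2.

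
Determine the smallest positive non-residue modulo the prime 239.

(2/239) = +1, so 2 is a residue.
(3/239) = +1, so 3 is a residue.
(4/239) = +1, so 4 is a residue.
(5/239) = +1, so 5 is a residue.
(6/239) = +1, so 6 is a residue.
(7/239) = −1, so 7 is the smallest positive non-residue mod 239.

7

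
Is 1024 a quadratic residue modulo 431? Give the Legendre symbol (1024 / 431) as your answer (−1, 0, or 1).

First reduce: 1024 ≡ 162 (mod 431).
Pull out 2: since 431 ≡ 7 (mod 8), (2/431) = +1.
Reciprocity: 81 ≡ 1 and 431 ≡ 3 (mod 4), so (81/431) = +(431/81).
Reduce top mod 81: now compute (26/81).
Pull out 2: since 81 ≡ 1 (mod 8), (2/81) = +1.
Reciprocity: 13 ≡ 1 and 81 ≡ 1 (mod 4), so (13/81) = +(81/13).
Reduce top mod 13: now compute (3/13).
Reciprocity: 3 ≡ 3 and 13 ≡ 1 (mod 4), so (3/13) = +(13/3).
Reduce top mod 3: now compute (1/3).
Reached (1/3) = 1. Collecting the sign flips along the way, the symbol is +1.

1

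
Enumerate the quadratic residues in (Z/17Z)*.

Square k = 1,…,8 (k and 17−k give the same square):
1²=1, 2²=4, 3²=9, 4²=16, 5²≡8, 6²≡2, 7²≡15, 8²≡13 (mod 17).
So the quadratic residues mod 17 are {1, 2, 4, 8, 9, 13, 15, 16}.

1, 2, 4, 8, 9, 13, 15, 16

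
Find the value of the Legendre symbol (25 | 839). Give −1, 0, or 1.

1

Reciprocity: 25 ≡ 1 and 839 ≡ 3 (mod 4), so (25/839) = +(839/25).
Reduce top mod 25: now compute (14/25).
Pull out 2: since 25 ≡ 1 (mod 8), (2/25) = +1.
Reciprocity: 7 ≡ 3 and 25 ≡ 1 (mod 4), so (7/25) = +(25/7).
Reduce top mod 7: now compute (4/7).
Pull out 2^2: since 7 ≡ 7 (mod 8), (2/7) = +1, so (2/7)^2 = +1.
Reached (1/7) = 1. Collecting the sign flips along the way, the symbol is +1.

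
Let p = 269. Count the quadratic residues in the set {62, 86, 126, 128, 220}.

(62/269) = +1 → QR.
(86/269) = -1 → non-residue.
(126/269) = +1 → QR.
(128/269) = -1 → non-residue.
(220/269) = +1 → QR.
Total quadratic residues among the 5: 3.

3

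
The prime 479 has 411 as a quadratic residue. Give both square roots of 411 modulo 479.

Since 479 ≡ 3 (mod 4), a square root of 411 is 411^((479+1)/4) = 411^120 mod 479.
Repeated squaring: 411^2≡313, 411^4≡253, 411^8≡302, 411^16≡194, 411^32≡274, 411^64≡352 (mod 479).
411^120 = 411^(64+32+16+8) ≡ 442 (mod 479).
Check: 442² = 195364 ≡ 411 (mod 479). The two roots are 37 and 442.

37, 442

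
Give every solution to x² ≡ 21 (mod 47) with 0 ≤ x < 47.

16, 31

Since 47 ≡ 3 (mod 4), a square root of 21 is 21^((47+1)/4) = 21^12 mod 47.
Repeated squaring: 21^2≡18, 21^4≡42, 21^8≡25 (mod 47).
21^12 = 21^(8+4) ≡ 16 (mod 47).
Check: 16² = 256 ≡ 21 (mod 47). The two roots are 16 and 31.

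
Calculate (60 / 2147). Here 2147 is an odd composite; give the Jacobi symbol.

Pull out 2^2: since 2147 ≡ 3 (mod 8), (2/2147) = -1, so (2/2147)^2 = +1.
Reciprocity: 15 ≡ 3 and 2147 ≡ 3 (mod 4), so (15/2147) = −(2147/15).
Reduce top mod 15: now compute (2/15).
Pull out 2: since 15 ≡ 7 (mod 8), (2/15) = +1.
Reached (1/15) = 1. Collecting the sign flips along the way, the symbol is -1.

-1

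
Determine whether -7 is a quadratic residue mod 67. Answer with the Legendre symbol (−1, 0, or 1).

1

First reduce: -7 ≡ 60 (mod 67).
Pull out 2^2: since 67 ≡ 3 (mod 8), (2/67) = -1, so (2/67)^2 = +1.
Reciprocity: 15 ≡ 3 and 67 ≡ 3 (mod 4), so (15/67) = −(67/15).
Reduce top mod 15: now compute (7/15).
Reciprocity: 7 ≡ 3 and 15 ≡ 3 (mod 4), so (7/15) = −(15/7).
Reduce top mod 7: now compute (1/7).
Reached (1/7) = 1. Collecting the sign flips along the way, the symbol is +1.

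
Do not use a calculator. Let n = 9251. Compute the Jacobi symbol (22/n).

Pull out 2: since 9251 ≡ 3 (mod 8), (2/9251) = -1.
Reciprocity: 11 ≡ 3 and 9251 ≡ 3 (mod 4), so (11/9251) = −(9251/11).
Reduce top mod 11: now compute (0/11).
Top reduces to 0: gcd > 1, so the symbol is 0.

0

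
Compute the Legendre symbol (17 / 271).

Euler's criterion: (17/271) ≡ 17^135 (mod 271).
17^2 ≡ 18 (mod 271)
17^4 ≡ 53 (mod 271)
17^8 ≡ 99 (mod 271)
17^16 ≡ 45 (mod 271)
17^32 ≡ 128 (mod 271)
17^64 ≡ 124 (mod 271)
17^128 ≡ 200 (mod 271)
17^135 = 17^(128+4+2+1) ≡ 1 (mod 271).
Result is 1, so (17/271) = 1.

1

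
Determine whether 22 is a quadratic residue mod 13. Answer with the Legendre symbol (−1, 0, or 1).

Euler's criterion: (22/13) ≡ 9^6 (mod 13).
9^2 ≡ 3 (mod 13)
9^4 ≡ 9 (mod 13)
9^6 = 9^(4+2) ≡ 1 (mod 13).
Result is 1, so (22/13) = 1.

1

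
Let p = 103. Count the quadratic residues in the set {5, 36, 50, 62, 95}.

(5/103) = -1 → non-residue.
(36/103) = +1 → QR.
(50/103) = +1 → QR.
(62/103) = -1 → non-residue.
(95/103) = -1 → non-residue.
Total quadratic residues among the 5: 2.

2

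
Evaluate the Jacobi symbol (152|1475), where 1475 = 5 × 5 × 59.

-1

Pull out 2^3: since 1475 ≡ 3 (mod 8), (2/1475) = -1, so (2/1475)^3 = -1.
Reciprocity: 19 ≡ 3 and 1475 ≡ 3 (mod 4), so (19/1475) = −(1475/19).
Reduce top mod 19: now compute (12/19).
Pull out 2^2: since 19 ≡ 3 (mod 8), (2/19) = -1, so (2/19)^2 = +1.
Reciprocity: 3 ≡ 3 and 19 ≡ 3 (mod 4), so (3/19) = −(19/3).
Reduce top mod 3: now compute (1/3).
Reached (1/3) = 1. Collecting the sign flips along the way, the symbol is -1.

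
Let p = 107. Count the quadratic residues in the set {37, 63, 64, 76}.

3

(37/107) = +1 → QR.
(63/107) = -1 → non-residue.
(64/107) = +1 → QR.
(76/107) = +1 → QR.
Total quadratic residues among the 4: 3.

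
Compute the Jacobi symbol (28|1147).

Pull out 2^2: since 1147 ≡ 3 (mod 8), (2/1147) = -1, so (2/1147)^2 = +1.
Reciprocity: 7 ≡ 3 and 1147 ≡ 3 (mod 4), so (7/1147) = −(1147/7).
Reduce top mod 7: now compute (6/7).
Pull out 2: since 7 ≡ 7 (mod 8), (2/7) = +1.
Reciprocity: 3 ≡ 3 and 7 ≡ 3 (mod 4), so (3/7) = −(7/3).
Reduce top mod 3: now compute (1/3).
Reached (1/3) = 1. Collecting the sign flips along the way, the symbol is +1.

1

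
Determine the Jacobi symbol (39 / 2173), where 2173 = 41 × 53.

-1

Reciprocity: 39 ≡ 3 and 2173 ≡ 1 (mod 4), so (39/2173) = +(2173/39).
Reduce top mod 39: now compute (28/39).
Pull out 2^2: since 39 ≡ 7 (mod 8), (2/39) = +1, so (2/39)^2 = +1.
Reciprocity: 7 ≡ 3 and 39 ≡ 3 (mod 4), so (7/39) = −(39/7).
Reduce top mod 7: now compute (4/7).
Pull out 2^2: since 7 ≡ 7 (mod 8), (2/7) = +1, so (2/7)^2 = +1.
Reached (1/7) = 1. Collecting the sign flips along the way, the symbol is -1.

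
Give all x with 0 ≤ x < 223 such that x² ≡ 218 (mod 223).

Since 223 ≡ 3 (mod 4), a square root of 218 is 218^((223+1)/4) = 218^56 mod 223.
Repeated squaring: 218^2≡25, 218^4≡179, 218^8≡152, 218^16≡135, 218^32≡162 (mod 223).
218^56 = 218^(32+16+8) ≡ 202 (mod 223).
Check: 202² = 40804 ≡ 218 (mod 223). The two roots are 21 and 202.

21, 202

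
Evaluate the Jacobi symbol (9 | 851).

1

Reciprocity: 9 ≡ 1 and 851 ≡ 3 (mod 4), so (9/851) = +(851/9).
Reduce top mod 9: now compute (5/9).
Reciprocity: 5 ≡ 1 and 9 ≡ 1 (mod 4), so (5/9) = +(9/5).
Reduce top mod 5: now compute (4/5).
Pull out 2^2: since 5 ≡ 5 (mod 8), (2/5) = -1, so (2/5)^2 = +1.
Reached (1/5) = 1. Collecting the sign flips along the way, the symbol is +1.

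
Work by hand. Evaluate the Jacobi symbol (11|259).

Reciprocity: 11 ≡ 3 and 259 ≡ 3 (mod 4), so (11/259) = −(259/11).
Reduce top mod 11: now compute (6/11).
Pull out 2: since 11 ≡ 3 (mod 8), (2/11) = -1.
Reciprocity: 3 ≡ 3 and 11 ≡ 3 (mod 4), so (3/11) = −(11/3).
Reduce top mod 3: now compute (2/3).
Pull out 2: since 3 ≡ 3 (mod 8), (2/3) = -1.
Reached (1/3) = 1. Collecting the sign flips along the way, the symbol is +1.

1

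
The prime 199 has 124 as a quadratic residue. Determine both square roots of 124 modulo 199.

70, 129

Since 199 ≡ 3 (mod 4), a square root of 124 is 124^((199+1)/4) = 124^50 mod 199.
Repeated squaring: 124^2≡53, 124^4≡23, 124^8≡131, 124^16≡47, 124^32≡20 (mod 199).
124^50 = 124^(32+16+2) ≡ 70 (mod 199).
Check: 70² = 4900 ≡ 124 (mod 199). The two roots are 70 and 129.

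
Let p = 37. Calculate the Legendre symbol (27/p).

Reciprocity: 27 ≡ 3 and 37 ≡ 1 (mod 4), so (27/37) = +(37/27).
Reduce top mod 27: now compute (10/27).
Pull out 2: since 27 ≡ 3 (mod 8), (2/27) = -1.
Reciprocity: 5 ≡ 1 and 27 ≡ 3 (mod 4), so (5/27) = +(27/5).
Reduce top mod 5: now compute (2/5).
Pull out 2: since 5 ≡ 5 (mod 8), (2/5) = -1.
Reached (1/5) = 1. Collecting the sign flips along the way, the symbol is +1.

1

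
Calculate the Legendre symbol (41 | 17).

First reduce: 41 ≡ 7 (mod 17).
Reciprocity: 7 ≡ 3 and 17 ≡ 1 (mod 4), so (7/17) = +(17/7).
Reduce top mod 7: now compute (3/7).
Reciprocity: 3 ≡ 3 and 7 ≡ 3 (mod 4), so (3/7) = −(7/3).
Reduce top mod 3: now compute (1/3).
Reached (1/3) = 1. Collecting the sign flips along the way, the symbol is -1.

-1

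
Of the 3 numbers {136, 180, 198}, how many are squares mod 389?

1

(136/389) = -1 → non-residue.
(180/389) = +1 → QR.
(198/389) = -1 → non-residue.
Total quadratic residues among the 3: 1.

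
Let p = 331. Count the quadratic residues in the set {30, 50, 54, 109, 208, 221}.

3

(30/331) = +1 → QR.
(50/331) = -1 → non-residue.
(54/331) = +1 → QR.
(109/331) = +1 → QR.
(208/331) = -1 → non-residue.
(221/331) = -1 → non-residue.
Total quadratic residues among the 6: 3.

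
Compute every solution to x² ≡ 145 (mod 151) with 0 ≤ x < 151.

30, 121

Since 151 ≡ 3 (mod 4), a square root of 145 is 145^((151+1)/4) = 145^38 mod 151.
Repeated squaring: 145^2≡36, 145^4≡88, 145^8≡43, 145^16≡37, 145^32≡10 (mod 151).
145^38 = 145^(32+4+2) ≡ 121 (mod 151).
Check: 121² = 14641 ≡ 145 (mod 151). The two roots are 30 and 121.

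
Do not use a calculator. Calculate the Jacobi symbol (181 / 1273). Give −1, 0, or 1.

Reciprocity: 181 ≡ 1 and 1273 ≡ 1 (mod 4), so (181/1273) = +(1273/181).
Reduce top mod 181: now compute (6/181).
Pull out 2: since 181 ≡ 5 (mod 8), (2/181) = -1.
Reciprocity: 3 ≡ 3 and 181 ≡ 1 (mod 4), so (3/181) = +(181/3).
Reduce top mod 3: now compute (1/3).
Reached (1/3) = 1. Collecting the sign flips along the way, the symbol is -1.

-1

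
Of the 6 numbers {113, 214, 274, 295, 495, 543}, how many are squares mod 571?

5

(113/571) = -1 → non-residue.
(214/571) = +1 → QR.
(274/571) = +1 → QR.
(295/571) = +1 → QR.
(495/571) = +1 → QR.
(543/571) = +1 → QR.
Total quadratic residues among the 6: 5.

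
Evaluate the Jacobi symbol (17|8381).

0

Reciprocity: 17 ≡ 1 and 8381 ≡ 1 (mod 4), so (17/8381) = +(8381/17).
Reduce top mod 17: now compute (0/17).
Top reduces to 0: gcd > 1, so the symbol is 0.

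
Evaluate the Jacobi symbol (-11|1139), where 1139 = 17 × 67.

First reduce: -11 ≡ 1128 (mod 1139).
Pull out 2^3: since 1139 ≡ 3 (mod 8), (2/1139) = -1, so (2/1139)^3 = -1.
Reciprocity: 141 ≡ 1 and 1139 ≡ 3 (mod 4), so (141/1139) = +(1139/141).
Reduce top mod 141: now compute (11/141).
Reciprocity: 11 ≡ 3 and 141 ≡ 1 (mod 4), so (11/141) = +(141/11).
Reduce top mod 11: now compute (9/11).
Reciprocity: 9 ≡ 1 and 11 ≡ 3 (mod 4), so (9/11) = +(11/9).
Reduce top mod 9: now compute (2/9).
Pull out 2: since 9 ≡ 1 (mod 8), (2/9) = +1.
Reached (1/9) = 1. Collecting the sign flips along the way, the symbol is -1.

-1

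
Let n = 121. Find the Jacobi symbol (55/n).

0

Reciprocity: 55 ≡ 3 and 121 ≡ 1 (mod 4), so (55/121) = +(121/55).
Reduce top mod 55: now compute (11/55).
Reciprocity: 11 ≡ 3 and 55 ≡ 3 (mod 4), so (11/55) = −(55/11).
Reduce top mod 11: now compute (0/11).
Top reduces to 0: gcd > 1, so the symbol is 0.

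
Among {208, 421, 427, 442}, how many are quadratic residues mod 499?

(208/499) = -1 → non-residue.
(421/499) = +1 → QR.
(427/499) = +1 → QR.
(442/499) = -1 → non-residue.
Total quadratic residues among the 4: 2.

2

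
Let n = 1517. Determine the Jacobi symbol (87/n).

-1

Reciprocity: 87 ≡ 3 and 1517 ≡ 1 (mod 4), so (87/1517) = +(1517/87).
Reduce top mod 87: now compute (38/87).
Pull out 2: since 87 ≡ 7 (mod 8), (2/87) = +1.
Reciprocity: 19 ≡ 3 and 87 ≡ 3 (mod 4), so (19/87) = −(87/19).
Reduce top mod 19: now compute (11/19).
Reciprocity: 11 ≡ 3 and 19 ≡ 3 (mod 4), so (11/19) = −(19/11).
Reduce top mod 11: now compute (8/11).
Pull out 2^3: since 11 ≡ 3 (mod 8), (2/11) = -1, so (2/11)^3 = -1.
Reached (1/11) = 1. Collecting the sign flips along the way, the symbol is -1.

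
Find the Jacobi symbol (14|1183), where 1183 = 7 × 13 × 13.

Pull out 2: since 1183 ≡ 7 (mod 8), (2/1183) = +1.
Reciprocity: 7 ≡ 3 and 1183 ≡ 3 (mod 4), so (7/1183) = −(1183/7).
Reduce top mod 7: now compute (0/7).
Top reduces to 0: gcd > 1, so the symbol is 0.

0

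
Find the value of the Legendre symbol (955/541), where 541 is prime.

-1

Euler's criterion: (955/541) ≡ 414^270 (mod 541).
414^2 ≡ 440 (mod 541)
414^4 ≡ 463 (mod 541)
414^8 ≡ 133 (mod 541)
414^16 ≡ 377 (mod 541)
414^32 ≡ 387 (mod 541)
414^64 ≡ 453 (mod 541)
414^128 ≡ 170 (mod 541)
414^256 ≡ 227 (mod 541)
414^270 = 414^(256+8+4+2) ≡ 540 (mod 541).
Result is 540 ≡ −1, so (955/541) = −1.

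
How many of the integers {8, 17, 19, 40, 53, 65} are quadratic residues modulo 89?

(8/89) = +1 → QR.
(17/89) = +1 → QR.
(19/89) = -1 → non-residue.
(40/89) = +1 → QR.
(53/89) = +1 → QR.
(65/89) = -1 → non-residue.
Total quadratic residues among the 6: 4.

4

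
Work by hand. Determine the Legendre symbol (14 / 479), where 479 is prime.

1

Euler's criterion: (14/479) ≡ 14^239 (mod 479).
14^2 ≡ 196 (mod 479)
14^4 ≡ 96 (mod 479)
14^8 ≡ 115 (mod 479)
14^16 ≡ 292 (mod 479)
14^32 ≡ 2 (mod 479)
14^64 ≡ 4 (mod 479)
14^128 ≡ 16 (mod 479)
14^239 = 14^(128+64+32+8+4+2+1) ≡ 1 (mod 479).
Result is 1, so (14/479) = 1.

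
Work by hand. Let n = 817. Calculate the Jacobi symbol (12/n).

1

Pull out 2^2: since 817 ≡ 1 (mod 8), (2/817) = +1, so (2/817)^2 = +1.
Reciprocity: 3 ≡ 3 and 817 ≡ 1 (mod 4), so (3/817) = +(817/3).
Reduce top mod 3: now compute (1/3).
Reached (1/3) = 1. Collecting the sign flips along the way, the symbol is +1.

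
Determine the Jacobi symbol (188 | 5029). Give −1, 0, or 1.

0

Pull out 2^2: since 5029 ≡ 5 (mod 8), (2/5029) = -1, so (2/5029)^2 = +1.
Reciprocity: 47 ≡ 3 and 5029 ≡ 1 (mod 4), so (47/5029) = +(5029/47).
Reduce top mod 47: now compute (0/47).
Top reduces to 0: gcd > 1, so the symbol is 0.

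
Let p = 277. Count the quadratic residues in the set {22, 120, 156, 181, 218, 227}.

4

(22/277) = +1 → QR.
(120/277) = +1 → QR.
(156/277) = +1 → QR.
(181/277) = -1 → non-residue.
(218/277) = +1 → QR.
(227/277) = -1 → non-residue.
Total quadratic residues among the 6: 4.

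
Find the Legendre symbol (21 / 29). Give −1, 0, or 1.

-1

Reciprocity: 21 ≡ 1 and 29 ≡ 1 (mod 4), so (21/29) = +(29/21).
Reduce top mod 21: now compute (8/21).
Pull out 2^3: since 21 ≡ 5 (mod 8), (2/21) = -1, so (2/21)^3 = -1.
Reached (1/21) = 1. Collecting the sign flips along the way, the symbol is -1.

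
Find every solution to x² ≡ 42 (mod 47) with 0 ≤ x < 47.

18, 29

Since 47 ≡ 3 (mod 4), a square root of 42 is 42^((47+1)/4) = 42^12 mod 47.
Repeated squaring: 42^2≡25, 42^4≡14, 42^8≡8 (mod 47).
42^12 = 42^(8+4) ≡ 18 (mod 47).
Check: 18² = 324 ≡ 42 (mod 47). The two roots are 18 and 29.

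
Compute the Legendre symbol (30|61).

-1

Pull out 2: since 61 ≡ 5 (mod 8), (2/61) = -1.
Reciprocity: 15 ≡ 3 and 61 ≡ 1 (mod 4), so (15/61) = +(61/15).
Reduce top mod 15: now compute (1/15).
Reached (1/15) = 1. Collecting the sign flips along the way, the symbol is -1.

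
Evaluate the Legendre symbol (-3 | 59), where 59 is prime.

First reduce: -3 ≡ 56 (mod 59).
Pull out 2^3: since 59 ≡ 3 (mod 8), (2/59) = -1, so (2/59)^3 = -1.
Reciprocity: 7 ≡ 3 and 59 ≡ 3 (mod 4), so (7/59) = −(59/7).
Reduce top mod 7: now compute (3/7).
Reciprocity: 3 ≡ 3 and 7 ≡ 3 (mod 4), so (3/7) = −(7/3).
Reduce top mod 3: now compute (1/3).
Reached (1/3) = 1. Collecting the sign flips along the way, the symbol is -1.

-1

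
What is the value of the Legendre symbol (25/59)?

1

Euler's criterion: (25/59) ≡ 25^29 (mod 59).
25^2 ≡ 35 (mod 59)
25^4 ≡ 45 (mod 59)
25^8 ≡ 19 (mod 59)
25^16 ≡ 7 (mod 59)
25^29 = 25^(16+8+4+1) ≡ 1 (mod 59).
Result is 1, so (25/59) = 1.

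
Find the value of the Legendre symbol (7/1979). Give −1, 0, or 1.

Reciprocity: 7 ≡ 3 and 1979 ≡ 3 (mod 4), so (7/1979) = −(1979/7).
Reduce top mod 7: now compute (5/7).
Reciprocity: 5 ≡ 1 and 7 ≡ 3 (mod 4), so (5/7) = +(7/5).
Reduce top mod 5: now compute (2/5).
Pull out 2: since 5 ≡ 5 (mod 8), (2/5) = -1.
Reached (1/5) = 1. Collecting the sign flips along the way, the symbol is +1.

1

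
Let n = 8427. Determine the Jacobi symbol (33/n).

0

Reciprocity: 33 ≡ 1 and 8427 ≡ 3 (mod 4), so (33/8427) = +(8427/33).
Reduce top mod 33: now compute (12/33).
Pull out 2^2: since 33 ≡ 1 (mod 8), (2/33) = +1, so (2/33)^2 = +1.
Reciprocity: 3 ≡ 3 and 33 ≡ 1 (mod 4), so (3/33) = +(33/3).
Reduce top mod 3: now compute (0/3).
Top reduces to 0: gcd > 1, so the symbol is 0.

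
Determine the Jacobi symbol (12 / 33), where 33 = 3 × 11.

Pull out 2^2: since 33 ≡ 1 (mod 8), (2/33) = +1, so (2/33)^2 = +1.
Reciprocity: 3 ≡ 3 and 33 ≡ 1 (mod 4), so (3/33) = +(33/3).
Reduce top mod 3: now compute (0/3).
Top reduces to 0: gcd > 1, so the symbol is 0.

0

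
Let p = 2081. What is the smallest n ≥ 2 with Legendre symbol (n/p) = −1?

3

(2/2081) = +1, so 2 is a residue.
(3/2081) = −1, so 3 is the smallest positive non-residue mod 2081.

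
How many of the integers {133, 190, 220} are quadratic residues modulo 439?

3

(133/439) = +1 → QR.
(190/439) = +1 → QR.
(220/439) = +1 → QR.
Total quadratic residues among the 3: 3.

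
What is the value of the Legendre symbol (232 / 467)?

1

Euler's criterion: (232/467) ≡ 232^233 (mod 467).
232^2 ≡ 119 (mod 467)
232^4 ≡ 151 (mod 467)
232^8 ≡ 385 (mod 467)
232^16 ≡ 186 (mod 467)
232^32 ≡ 38 (mod 467)
232^64 ≡ 43 (mod 467)
232^128 ≡ 448 (mod 467)
232^233 = 232^(128+64+32+8+1) ≡ 1 (mod 467).
Result is 1, so (232/467) = 1.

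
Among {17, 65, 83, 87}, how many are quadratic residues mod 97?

1

(17/97) = -1 → non-residue.
(65/97) = +1 → QR.
(83/97) = -1 → non-residue.
(87/97) = -1 → non-residue.
Total quadratic residues among the 4: 1.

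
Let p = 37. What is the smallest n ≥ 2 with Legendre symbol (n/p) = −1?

(2/37) = −1, so 2 is the smallest positive non-residue mod 37.

2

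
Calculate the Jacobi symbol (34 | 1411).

Pull out 2: since 1411 ≡ 3 (mod 8), (2/1411) = -1.
Reciprocity: 17 ≡ 1 and 1411 ≡ 3 (mod 4), so (17/1411) = +(1411/17).
Reduce top mod 17: now compute (0/17).
Top reduces to 0: gcd > 1, so the symbol is 0.

0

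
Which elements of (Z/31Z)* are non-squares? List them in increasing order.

3 6 11 12 13 15 17 21 22 23 24 26 27 29 30

Square k = 1,…,15 (k and 31−k give the same square):
1²=1, 2²=4, 3²=9, 4²=16, 5²=25, 6²≡5, 7²≡18, 8²≡2, 9²≡19, 10²≡7, 11²≡28, 12²≡20, 13²≡14, 14²≡10, 15²≡8 (mod 31).
The residues are {1, 2, 4, 5, 7, 8, 9, 10, 14, 16, 18, 19, 20, 25, 28}; the non-residues are the remaining 15 nonzero classes.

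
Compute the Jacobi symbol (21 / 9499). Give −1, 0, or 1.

0

Reciprocity: 21 ≡ 1 and 9499 ≡ 3 (mod 4), so (21/9499) = +(9499/21).
Reduce top mod 21: now compute (7/21).
Reciprocity: 7 ≡ 3 and 21 ≡ 1 (mod 4), so (7/21) = +(21/7).
Reduce top mod 7: now compute (0/7).
Top reduces to 0: gcd > 1, so the symbol is 0.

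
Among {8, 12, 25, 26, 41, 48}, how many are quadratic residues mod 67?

(8/67) = -1 → non-residue.
(12/67) = -1 → non-residue.
(25/67) = +1 → QR.
(26/67) = +1 → QR.
(41/67) = -1 → non-residue.
(48/67) = -1 → non-residue.
Total quadratic residues among the 6: 2.

2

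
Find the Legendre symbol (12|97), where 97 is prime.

Pull out 2^2: since 97 ≡ 1 (mod 8), (2/97) = +1, so (2/97)^2 = +1.
Reciprocity: 3 ≡ 3 and 97 ≡ 1 (mod 4), so (3/97) = +(97/3).
Reduce top mod 3: now compute (1/3).
Reached (1/3) = 1. Collecting the sign flips along the way, the symbol is +1.

1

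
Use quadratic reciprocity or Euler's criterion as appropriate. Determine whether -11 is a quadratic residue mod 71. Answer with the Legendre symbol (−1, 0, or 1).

First reduce: -11 ≡ 60 (mod 71).
Pull out 2^2: since 71 ≡ 7 (mod 8), (2/71) = +1, so (2/71)^2 = +1.
Reciprocity: 15 ≡ 3 and 71 ≡ 3 (mod 4), so (15/71) = −(71/15).
Reduce top mod 15: now compute (11/15).
Reciprocity: 11 ≡ 3 and 15 ≡ 3 (mod 4), so (11/15) = −(15/11).
Reduce top mod 11: now compute (4/11).
Pull out 2^2: since 11 ≡ 3 (mod 8), (2/11) = -1, so (2/11)^2 = +1.
Reached (1/11) = 1. Collecting the sign flips along the way, the symbol is +1.

1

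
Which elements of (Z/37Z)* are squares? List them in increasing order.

Square k = 1,…,18 (k and 37−k give the same square):
1²=1, 2²=4, 3²=9, 4²=16, 5²=25, 6²=36, 7²≡12, 8²≡27, 9²≡7, 10²≡26, 11²≡10, 12²≡33, 13²≡21, 14²≡11, 15²≡3, 16²≡34, 17²≡30, 18²≡28 (mod 37).
So the quadratic residues mod 37 are {1, 3, 4, 7, 9, 10, 11, 12, 16, 21, 25, 26, 27, 28, 30, 33, 34, 36}.

1,3,4,7,9,10,11,12,16,21,25,26,27,28,30,33,34,36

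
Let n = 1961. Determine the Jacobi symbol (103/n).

Reciprocity: 103 ≡ 3 and 1961 ≡ 1 (mod 4), so (103/1961) = +(1961/103).
Reduce top mod 103: now compute (4/103).
Pull out 2^2: since 103 ≡ 7 (mod 8), (2/103) = +1, so (2/103)^2 = +1.
Reached (1/103) = 1. Collecting the sign flips along the way, the symbol is +1.

1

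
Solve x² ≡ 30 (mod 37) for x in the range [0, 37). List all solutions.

17, 20

37 ≡ 1 (mod 4), so we find a root by search.
Trying successive values, 17² = 289 ≡ 30 (mod 37). The other root is 37 − 17 = 20.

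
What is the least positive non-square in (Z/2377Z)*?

(2/2377) = +1, so 2 is a residue.
(3/2377) = +1, so 3 is a residue.
(4/2377) = +1, so 4 is a residue.
(5/2377) = −1, so 5 is the smallest positive non-residue mod 2377.

5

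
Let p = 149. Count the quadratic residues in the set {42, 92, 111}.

(42/149) = +1 → QR.
(92/149) = -1 → non-residue.
(111/149) = -1 → non-residue.
Total quadratic residues among the 3: 1.

1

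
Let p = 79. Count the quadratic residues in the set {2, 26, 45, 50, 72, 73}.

6

(2/79) = +1 → QR.
(26/79) = +1 → QR.
(45/79) = +1 → QR.
(50/79) = +1 → QR.
(72/79) = +1 → QR.
(73/79) = +1 → QR.
Total quadratic residues among the 6: 6.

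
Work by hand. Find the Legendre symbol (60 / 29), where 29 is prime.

-1

First reduce: 60 ≡ 2 (mod 29).
Pull out 2: since 29 ≡ 5 (mod 8), (2/29) = -1.
Reached (1/29) = 1. Collecting the sign flips along the way, the symbol is -1.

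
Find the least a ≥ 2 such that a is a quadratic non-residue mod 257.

3

(2/257) = +1, so 2 is a residue.
(3/257) = −1, so 3 is the smallest positive non-residue mod 257.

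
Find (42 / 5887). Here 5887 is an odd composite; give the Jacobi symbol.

0

Pull out 2: since 5887 ≡ 7 (mod 8), (2/5887) = +1.
Reciprocity: 21 ≡ 1 and 5887 ≡ 3 (mod 4), so (21/5887) = +(5887/21).
Reduce top mod 21: now compute (7/21).
Reciprocity: 7 ≡ 3 and 21 ≡ 1 (mod 4), so (7/21) = +(21/7).
Reduce top mod 7: now compute (0/7).
Top reduces to 0: gcd > 1, so the symbol is 0.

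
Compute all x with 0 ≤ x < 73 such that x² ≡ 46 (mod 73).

22, 51

73 ≡ 1 (mod 4), so we find a root by search.
Trying successive values, 22² = 484 ≡ 46 (mod 73). The other root is 73 − 22 = 51.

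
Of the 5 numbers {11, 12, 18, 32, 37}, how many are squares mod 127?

4

(11/127) = +1 → QR.
(12/127) = -1 → non-residue.
(18/127) = +1 → QR.
(32/127) = +1 → QR.
(37/127) = +1 → QR.
Total quadratic residues among the 5: 4.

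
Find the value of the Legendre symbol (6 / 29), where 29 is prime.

1

Euler's criterion: (6/29) ≡ 6^14 (mod 29).
6^2 ≡ 7 (mod 29)
6^4 ≡ 20 (mod 29)
6^8 ≡ 23 (mod 29)
6^14 = 6^(8+4+2) ≡ 1 (mod 29).
Result is 1, so (6/29) = 1.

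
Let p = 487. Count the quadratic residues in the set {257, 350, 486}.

0

(257/487) = -1 → non-residue.
(350/487) = -1 → non-residue.
(486/487) = -1 → non-residue.
Total quadratic residues among the 3: 0.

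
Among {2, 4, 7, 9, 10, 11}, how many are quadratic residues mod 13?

3

(2/13) = -1 → non-residue.
(4/13) = +1 → QR.
(7/13) = -1 → non-residue.
(9/13) = +1 → QR.
(10/13) = +1 → QR.
(11/13) = -1 → non-residue.
Total quadratic residues among the 6: 3.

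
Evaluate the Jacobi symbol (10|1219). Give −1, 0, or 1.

Pull out 2: since 1219 ≡ 3 (mod 8), (2/1219) = -1.
Reciprocity: 5 ≡ 1 and 1219 ≡ 3 (mod 4), so (5/1219) = +(1219/5).
Reduce top mod 5: now compute (4/5).
Pull out 2^2: since 5 ≡ 5 (mod 8), (2/5) = -1, so (2/5)^2 = +1.
Reached (1/5) = 1. Collecting the sign flips along the way, the symbol is -1.

-1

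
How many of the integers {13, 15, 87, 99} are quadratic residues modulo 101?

2

(13/101) = +1 → QR.
(15/101) = -1 → non-residue.
(87/101) = +1 → QR.
(99/101) = -1 → non-residue.
Total quadratic residues among the 4: 2.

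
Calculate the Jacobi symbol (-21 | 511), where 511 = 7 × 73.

0

First reduce: -21 ≡ 490 (mod 511).
Pull out 2: since 511 ≡ 7 (mod 8), (2/511) = +1.
Reciprocity: 245 ≡ 1 and 511 ≡ 3 (mod 4), so (245/511) = +(511/245).
Reduce top mod 245: now compute (21/245).
Reciprocity: 21 ≡ 1 and 245 ≡ 1 (mod 4), so (21/245) = +(245/21).
Reduce top mod 21: now compute (14/21).
Pull out 2: since 21 ≡ 5 (mod 8), (2/21) = -1.
Reciprocity: 7 ≡ 3 and 21 ≡ 1 (mod 4), so (7/21) = +(21/7).
Reduce top mod 7: now compute (0/7).
Top reduces to 0: gcd > 1, so the symbol is 0.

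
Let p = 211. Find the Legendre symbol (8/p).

-1

Pull out 2^3: since 211 ≡ 3 (mod 8), (2/211) = -1, so (2/211)^3 = -1.
Reached (1/211) = 1. Collecting the sign flips along the way, the symbol is -1.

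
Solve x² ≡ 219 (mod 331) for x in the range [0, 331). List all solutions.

Since 331 ≡ 3 (mod 4), a square root of 219 is 219^((331+1)/4) = 219^83 mod 331.
Repeated squaring: 219^2≡297, 219^4≡163, 219^8≡89, 219^16≡308, 219^32≡198, 219^64≡146 (mod 331).
219^83 = 219^(64+16+2+1) ≡ 259 (mod 331).
Check: 259² = 67081 ≡ 219 (mod 331). The two roots are 72 and 259.

72, 259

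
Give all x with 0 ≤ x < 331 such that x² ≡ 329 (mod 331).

Since 331 ≡ 3 (mod 4), a square root of 329 is 329^((331+1)/4) = 329^83 mod 331.
Repeated squaring: 329^2≡4, 329^4≡16, 329^8≡256, 329^16≡329, 329^32≡4, 329^64≡16 (mod 331).
329^83 = 329^(64+16+2+1) ≡ 256 (mod 331).
Check: 256² = 65536 ≡ 329 (mod 331). The two roots are 75 and 256.

75, 256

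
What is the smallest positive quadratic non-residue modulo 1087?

3

(2/1087) = +1, so 2 is a residue.
(3/1087) = −1, so 3 is the smallest positive non-residue mod 1087.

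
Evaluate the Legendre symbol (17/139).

-1

Euler's criterion: (17/139) ≡ 17^69 (mod 139).
17^2 ≡ 11 (mod 139)
17^4 ≡ 121 (mod 139)
17^8 ≡ 46 (mod 139)
17^16 ≡ 31 (mod 139)
17^32 ≡ 127 (mod 139)
17^64 ≡ 5 (mod 139)
17^69 = 17^(64+4+1) ≡ 138 (mod 139).
Result is 138 ≡ −1, so (17/139) = −1.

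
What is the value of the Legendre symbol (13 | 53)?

Reciprocity: 13 ≡ 1 and 53 ≡ 1 (mod 4), so (13/53) = +(53/13).
Reduce top mod 13: now compute (1/13).
Reached (1/13) = 1. Collecting the sign flips along the way, the symbol is +1.

1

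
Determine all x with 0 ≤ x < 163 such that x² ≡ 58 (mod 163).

59, 104

Since 163 ≡ 3 (mod 4), a square root of 58 is 58^((163+1)/4) = 58^41 mod 163.
Repeated squaring: 58^2≡104, 58^4≡58, 58^8≡104, 58^16≡58, 58^32≡104 (mod 163).
58^41 = 58^(32+8+1) ≡ 104 (mod 163).
Check: 104² = 10816 ≡ 58 (mod 163). The two roots are 59 and 104.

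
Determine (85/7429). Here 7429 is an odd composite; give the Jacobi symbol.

Reciprocity: 85 ≡ 1 and 7429 ≡ 1 (mod 4), so (85/7429) = +(7429/85).
Reduce top mod 85: now compute (34/85).
Pull out 2: since 85 ≡ 5 (mod 8), (2/85) = -1.
Reciprocity: 17 ≡ 1 and 85 ≡ 1 (mod 4), so (17/85) = +(85/17).
Reduce top mod 17: now compute (0/17).
Top reduces to 0: gcd > 1, so the symbol is 0.

0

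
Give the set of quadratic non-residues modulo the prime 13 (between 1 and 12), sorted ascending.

Square k = 1,…,6 (k and 13−k give the same square):
1²=1, 2²=4, 3²=9, 4²≡3, 5²≡12, 6²≡10 (mod 13).
The residues are {1, 3, 4, 9, 10, 12}; the non-residues are the remaining 6 nonzero classes.

2 5 6 7 8 11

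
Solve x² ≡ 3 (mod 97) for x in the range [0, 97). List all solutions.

97 ≡ 1 (mod 4), so we find a root by search.
Trying successive values, 10² = 100 ≡ 3 (mod 97). The other root is 97 − 10 = 87.

10, 87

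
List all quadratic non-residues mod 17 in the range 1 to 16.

3 5 6 7 10 11 12 14

Square k = 1,…,8 (k and 17−k give the same square):
1²=1, 2²=4, 3²=9, 4²=16, 5²≡8, 6²≡2, 7²≡15, 8²≡13 (mod 17).
The residues are {1, 2, 4, 8, 9, 13, 15, 16}; the non-residues are the remaining 8 nonzero classes.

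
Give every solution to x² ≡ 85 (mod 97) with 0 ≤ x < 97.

45, 52

97 ≡ 1 (mod 4), so we find a root by search.
Trying successive values, 45² = 2025 ≡ 85 (mod 97). The other root is 97 − 45 = 52.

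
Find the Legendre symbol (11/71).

Reciprocity: 11 ≡ 3 and 71 ≡ 3 (mod 4), so (11/71) = −(71/11).
Reduce top mod 11: now compute (5/11).
Reciprocity: 5 ≡ 1 and 11 ≡ 3 (mod 4), so (5/11) = +(11/5).
Reduce top mod 5: now compute (1/5).
Reached (1/5) = 1. Collecting the sign flips along the way, the symbol is -1.

-1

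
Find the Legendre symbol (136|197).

1

Euler's criterion: (136/197) ≡ 136^98 (mod 197).
136^2 ≡ 175 (mod 197)
136^4 ≡ 90 (mod 197)
136^8 ≡ 23 (mod 197)
136^16 ≡ 135 (mod 197)
136^32 ≡ 101 (mod 197)
136^64 ≡ 154 (mod 197)
136^98 = 136^(64+32+2) ≡ 1 (mod 197).
Result is 1, so (136/197) = 1.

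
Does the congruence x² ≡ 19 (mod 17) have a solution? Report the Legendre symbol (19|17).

1

Euler's criterion: (19/17) ≡ 2^8 (mod 17).
2^2 ≡ 4 (mod 17)
2^4 ≡ 16 (mod 17)
2^8 ≡ 1 (mod 17)
2^8 = 2^(8) ≡ 1 (mod 17).
Result is 1, so (19/17) = 1.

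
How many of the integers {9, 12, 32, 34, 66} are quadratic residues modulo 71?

(9/71) = +1 → QR.
(12/71) = +1 → QR.
(32/71) = +1 → QR.
(34/71) = -1 → non-residue.
(66/71) = -1 → non-residue.
Total quadratic residues among the 5: 3.

3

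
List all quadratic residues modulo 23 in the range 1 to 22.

1,2,3,4,6,8,9,12,13,16,18

Square k = 1,…,11 (k and 23−k give the same square):
1²=1, 2²=4, 3²=9, 4²=16, 5²≡2, 6²≡13, 7²≡3, 8²≡18, 9²≡12, 10²≡8, 11²≡6 (mod 23).
So the quadratic residues mod 23 are {1, 2, 3, 4, 6, 8, 9, 12, 13, 16, 18}.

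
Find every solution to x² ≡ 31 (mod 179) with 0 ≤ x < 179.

63, 116

Since 179 ≡ 3 (mod 4), a square root of 31 is 31^((179+1)/4) = 31^45 mod 179.
Repeated squaring: 31^2≡66, 31^4≡60, 31^8≡20, 31^16≡42, 31^32≡153 (mod 179).
31^45 = 31^(32+8+4+1) ≡ 116 (mod 179).
Check: 116² = 13456 ≡ 31 (mod 179). The two roots are 63 and 116.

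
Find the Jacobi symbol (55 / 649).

0

Reciprocity: 55 ≡ 3 and 649 ≡ 1 (mod 4), so (55/649) = +(649/55).
Reduce top mod 55: now compute (44/55).
Pull out 2^2: since 55 ≡ 7 (mod 8), (2/55) = +1, so (2/55)^2 = +1.
Reciprocity: 11 ≡ 3 and 55 ≡ 3 (mod 4), so (11/55) = −(55/11).
Reduce top mod 11: now compute (0/11).
Top reduces to 0: gcd > 1, so the symbol is 0.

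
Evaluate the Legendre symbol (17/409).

Reciprocity: 17 ≡ 1 and 409 ≡ 1 (mod 4), so (17/409) = +(409/17).
Reduce top mod 17: now compute (1/17).
Reached (1/17) = 1. Collecting the sign flips along the way, the symbol is +1.

1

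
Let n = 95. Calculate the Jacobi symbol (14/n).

Pull out 2: since 95 ≡ 7 (mod 8), (2/95) = +1.
Reciprocity: 7 ≡ 3 and 95 ≡ 3 (mod 4), so (7/95) = −(95/7).
Reduce top mod 7: now compute (4/7).
Pull out 2^2: since 7 ≡ 7 (mod 8), (2/7) = +1, so (2/7)^2 = +1.
Reached (1/7) = 1. Collecting the sign flips along the way, the symbol is -1.

-1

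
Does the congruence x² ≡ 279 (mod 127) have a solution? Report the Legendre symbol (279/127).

First reduce: 279 ≡ 25 (mod 127).
Reciprocity: 25 ≡ 1 and 127 ≡ 3 (mod 4), so (25/127) = +(127/25).
Reduce top mod 25: now compute (2/25).
Pull out 2: since 25 ≡ 1 (mod 8), (2/25) = +1.
Reached (1/25) = 1. Collecting the sign flips along the way, the symbol is +1.

1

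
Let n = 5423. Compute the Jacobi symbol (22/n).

Pull out 2: since 5423 ≡ 7 (mod 8), (2/5423) = +1.
Reciprocity: 11 ≡ 3 and 5423 ≡ 3 (mod 4), so (11/5423) = −(5423/11).
Reduce top mod 11: now compute (0/11).
Top reduces to 0: gcd > 1, so the symbol is 0.

0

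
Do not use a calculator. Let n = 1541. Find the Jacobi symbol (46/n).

Pull out 2: since 1541 ≡ 5 (mod 8), (2/1541) = -1.
Reciprocity: 23 ≡ 3 and 1541 ≡ 1 (mod 4), so (23/1541) = +(1541/23).
Reduce top mod 23: now compute (0/23).
Top reduces to 0: gcd > 1, so the symbol is 0.

0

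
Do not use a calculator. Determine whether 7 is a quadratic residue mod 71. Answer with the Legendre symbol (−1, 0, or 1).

-1

Euler's criterion: (7/71) ≡ 7^35 (mod 71).
7^2 ≡ 49 (mod 71)
7^4 ≡ 58 (mod 71)
7^8 ≡ 27 (mod 71)
7^16 ≡ 19 (mod 71)
7^32 ≡ 6 (mod 71)
7^35 = 7^(32+2+1) ≡ 70 (mod 71).
Result is 70 ≡ −1, so (7/71) = −1.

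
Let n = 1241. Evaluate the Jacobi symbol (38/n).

1

Pull out 2: since 1241 ≡ 1 (mod 8), (2/1241) = +1.
Reciprocity: 19 ≡ 3 and 1241 ≡ 1 (mod 4), so (19/1241) = +(1241/19).
Reduce top mod 19: now compute (6/19).
Pull out 2: since 19 ≡ 3 (mod 8), (2/19) = -1.
Reciprocity: 3 ≡ 3 and 19 ≡ 3 (mod 4), so (3/19) = −(19/3).
Reduce top mod 3: now compute (1/3).
Reached (1/3) = 1. Collecting the sign flips along the way, the symbol is +1.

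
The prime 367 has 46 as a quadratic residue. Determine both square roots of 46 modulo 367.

72, 295

Since 367 ≡ 3 (mod 4), a square root of 46 is 46^((367+1)/4) = 46^92 mod 367.
Repeated squaring: 46^2≡281, 46^4≡56, 46^8≡200, 46^16≡364, 46^32≡9, 46^64≡81 (mod 367).
46^92 = 46^(64+16+8+4) ≡ 72 (mod 367).
Check: 72² = 5184 ≡ 46 (mod 367). The two roots are 72 and 295.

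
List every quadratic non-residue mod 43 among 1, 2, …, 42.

2 3 5 7 8 12 18 19 20 22 26 27 28 29 30 32 33 34 37 39 42

Square k = 1,…,21 (k and 43−k give the same square):
1²=1, 2²=4, 3²=9, 4²=16, 5²=25, 6²=36, 7²≡6, 8²≡21, 9²≡38, 10²≡14, 11²≡35, 12²≡15, 13²≡40, 14²≡24, 15²≡10, 16²≡41, 17²≡31, 18²≡23, 19²≡17, 20²≡13, 21²≡11 (mod 43).
The residues are {1, 4, 6, 9, 10, 11, 13, 14, 15, 16, 17, 21, 23, 24, 25, 31, 35, 36, 38, 40, 41}; the non-residues are the remaining 21 nonzero classes.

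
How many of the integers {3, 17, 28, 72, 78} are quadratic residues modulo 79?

1

(3/79) = -1 → non-residue.
(17/79) = -1 → non-residue.
(28/79) = -1 → non-residue.
(72/79) = +1 → QR.
(78/79) = -1 → non-residue.
Total quadratic residues among the 5: 1.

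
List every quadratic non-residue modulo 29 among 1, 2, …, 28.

2 3 8 10 11 12 14 15 17 18 19 21 26 27

Square k = 1,…,14 (k and 29−k give the same square):
1²=1, 2²=4, 3²=9, 4²=16, 5²=25, 6²≡7, 7²≡20, 8²≡6, 9²≡23, 10²≡13, 11²≡5, 12²≡28, 13²≡24, 14²≡22 (mod 29).
The residues are {1, 4, 5, 6, 7, 9, 13, 16, 20, 22, 23, 24, 25, 28}; the non-residues are the remaining 14 nonzero classes.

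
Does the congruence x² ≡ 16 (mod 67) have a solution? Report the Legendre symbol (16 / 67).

1

Pull out 2^4: since 67 ≡ 3 (mod 8), (2/67) = -1, so (2/67)^4 = +1.
Reached (1/67) = 1. Collecting the sign flips along the way, the symbol is +1.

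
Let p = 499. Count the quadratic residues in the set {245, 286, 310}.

1

(245/499) = +1 → QR.
(286/499) = -1 → non-residue.
(310/499) = -1 → non-residue.
Total quadratic residues among the 3: 1.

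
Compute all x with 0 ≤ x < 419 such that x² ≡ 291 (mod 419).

70, 349

Since 419 ≡ 3 (mod 4), a square root of 291 is 291^((419+1)/4) = 291^105 mod 419.
Repeated squaring: 291^2≡43, 291^4≡173, 291^8≡180, 291^16≡137, 291^32≡333, 291^64≡273 (mod 419).
291^105 = 291^(64+32+8+1) ≡ 349 (mod 419).
Check: 349² = 121801 ≡ 291 (mod 419). The two roots are 70 and 349.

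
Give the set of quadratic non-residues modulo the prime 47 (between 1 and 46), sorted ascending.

5,10,11,13,15,19,20,22,23,26,29,30,31,33,35,38,39,40,41,43,44,45,46

Square k = 1,…,23 (k and 47−k give the same square):
1²=1, 2²=4, 3²=9, 4²=16, 5²=25, 6²=36, 7²≡2, 8²≡17, 9²≡34, 10²≡6, 11²≡27, 12²≡3, 13²≡28, 14²≡8, 15²≡37, 16²≡21, 17²≡7, 18²≡42, 19²≡32, 20²≡24, 21²≡18, 22²≡14, 23²≡12 (mod 47).
The residues are {1, 2, 3, 4, 6, 7, 8, 9, 12, 14, 16, 17, 18, 21, 24, 25, 27, 28, 32, 34, 36, 37, 42}; the non-residues are the remaining 23 nonzero classes.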